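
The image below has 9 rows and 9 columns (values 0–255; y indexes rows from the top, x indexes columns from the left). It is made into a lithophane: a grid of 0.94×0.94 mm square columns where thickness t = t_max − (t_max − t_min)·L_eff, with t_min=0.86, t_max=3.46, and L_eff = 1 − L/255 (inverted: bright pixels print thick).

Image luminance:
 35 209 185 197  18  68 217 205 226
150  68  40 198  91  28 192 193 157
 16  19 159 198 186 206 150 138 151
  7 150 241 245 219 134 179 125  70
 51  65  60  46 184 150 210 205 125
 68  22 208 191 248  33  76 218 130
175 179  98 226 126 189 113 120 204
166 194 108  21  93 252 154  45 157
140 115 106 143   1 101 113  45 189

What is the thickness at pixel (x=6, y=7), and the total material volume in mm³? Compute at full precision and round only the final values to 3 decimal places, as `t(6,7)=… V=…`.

t(6,7)=2.430 V=160.050

span = t_max - t_min = 3.46 - 0.86 = 2.600
L(6,7) = 154, L_eff = 1 - 154/255 = 0.396078 (inverted)
t(6,7) = 3.46 - 2.600·0.396078 = 2.430
Σt over all 9·9 pixels = 461891/2550 ≈ 181.1337255
V = pitch²·Σt = 0.94²·461891/2550 = 160.050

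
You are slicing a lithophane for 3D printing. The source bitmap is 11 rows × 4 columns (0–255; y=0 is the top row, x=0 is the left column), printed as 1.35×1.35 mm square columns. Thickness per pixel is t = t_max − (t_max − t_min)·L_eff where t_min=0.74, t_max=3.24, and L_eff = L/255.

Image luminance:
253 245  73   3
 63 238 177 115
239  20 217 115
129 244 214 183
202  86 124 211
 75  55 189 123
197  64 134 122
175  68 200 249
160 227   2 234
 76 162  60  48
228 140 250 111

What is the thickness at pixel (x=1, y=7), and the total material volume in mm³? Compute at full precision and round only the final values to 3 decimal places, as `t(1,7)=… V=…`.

t(1,7)=2.573 V=143.676

span = t_max - t_min = 3.24 - 0.74 = 2.500
L(1,7) = 68, L_eff = 68/255 = 0.266667
t(1,7) = 3.24 - 2.500·0.266667 = 2.573
Σt over all 11·4 pixels = 100514/1275 ≈ 78.8345098
V = pitch²·Σt = 1.35²·100514/1275 = 143.676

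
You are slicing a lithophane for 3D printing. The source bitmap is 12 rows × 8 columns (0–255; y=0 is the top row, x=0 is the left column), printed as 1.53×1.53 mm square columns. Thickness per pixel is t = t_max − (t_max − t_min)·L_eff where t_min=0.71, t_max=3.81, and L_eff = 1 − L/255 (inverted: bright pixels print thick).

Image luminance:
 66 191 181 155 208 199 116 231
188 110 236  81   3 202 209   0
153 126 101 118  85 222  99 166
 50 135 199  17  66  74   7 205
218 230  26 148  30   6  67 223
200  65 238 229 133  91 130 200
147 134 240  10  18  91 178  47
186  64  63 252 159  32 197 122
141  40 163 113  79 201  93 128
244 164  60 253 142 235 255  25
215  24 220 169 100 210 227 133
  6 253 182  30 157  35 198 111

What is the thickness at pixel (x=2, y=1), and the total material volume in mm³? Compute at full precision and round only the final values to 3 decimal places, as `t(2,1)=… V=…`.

span = t_max - t_min = 3.81 - 0.71 = 3.100
L(2,1) = 236, L_eff = 1 - 236/255 = 0.074510 (inverted)
t(2,1) = 3.81 - 3.100·0.074510 = 3.579
Σt over all 12·8 pixels = 576157/2550 ≈ 225.9439216
V = pitch²·Σt = 1.53²·576157/2550 = 528.912

t(2,1)=3.579 V=528.912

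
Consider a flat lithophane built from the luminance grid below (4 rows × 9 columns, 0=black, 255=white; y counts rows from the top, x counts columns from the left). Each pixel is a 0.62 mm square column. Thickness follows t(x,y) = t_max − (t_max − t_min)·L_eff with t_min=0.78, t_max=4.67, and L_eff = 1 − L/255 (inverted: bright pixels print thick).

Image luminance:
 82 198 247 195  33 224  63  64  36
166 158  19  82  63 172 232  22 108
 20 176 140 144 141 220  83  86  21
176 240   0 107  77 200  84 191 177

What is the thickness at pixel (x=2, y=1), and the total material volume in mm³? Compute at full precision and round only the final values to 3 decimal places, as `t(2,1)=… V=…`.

span = t_max - t_min = 4.67 - 0.78 = 3.890
L(2,1) = 19, L_eff = 1 - 19/255 = 0.925490 (inverted)
t(2,1) = 4.67 - 3.890·0.925490 = 1.070
Σt over all 4·9 pixels = 2445923/25500 ≈ 95.9185490
V = pitch²·Σt = 0.62²·2445923/25500 = 36.871

t(2,1)=1.070 V=36.871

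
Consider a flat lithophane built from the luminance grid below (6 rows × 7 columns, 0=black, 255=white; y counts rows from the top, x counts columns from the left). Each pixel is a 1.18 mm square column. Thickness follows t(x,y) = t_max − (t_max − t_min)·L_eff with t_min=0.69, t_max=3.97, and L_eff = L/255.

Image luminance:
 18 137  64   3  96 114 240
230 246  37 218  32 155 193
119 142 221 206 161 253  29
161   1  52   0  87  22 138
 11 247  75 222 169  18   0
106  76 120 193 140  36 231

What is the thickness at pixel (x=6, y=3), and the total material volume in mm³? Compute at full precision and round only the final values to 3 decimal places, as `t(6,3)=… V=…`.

span = t_max - t_min = 3.97 - 0.69 = 3.280
L(6,3) = 138, L_eff = 138/255 = 0.541176
t(6,3) = 3.97 - 3.280·0.541176 = 2.195
Σt over all 6·7 pixels = 434273/4250 ≈ 102.1818824
V = pitch²·Σt = 1.18²·434273/4250 = 142.278

t(6,3)=2.195 V=142.278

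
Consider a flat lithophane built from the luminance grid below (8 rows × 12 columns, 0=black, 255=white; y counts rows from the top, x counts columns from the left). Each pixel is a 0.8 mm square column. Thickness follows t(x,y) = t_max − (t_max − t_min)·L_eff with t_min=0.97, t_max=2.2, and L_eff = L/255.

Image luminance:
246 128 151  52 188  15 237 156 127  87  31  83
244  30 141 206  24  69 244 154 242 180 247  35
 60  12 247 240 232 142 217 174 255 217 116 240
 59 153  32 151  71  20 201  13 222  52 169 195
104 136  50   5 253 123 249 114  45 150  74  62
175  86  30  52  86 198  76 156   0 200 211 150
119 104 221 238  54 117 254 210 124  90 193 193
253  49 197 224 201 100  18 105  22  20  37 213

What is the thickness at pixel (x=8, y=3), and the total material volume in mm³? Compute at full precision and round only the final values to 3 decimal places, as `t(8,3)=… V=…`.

t(8,3)=1.129 V=95.197

span = t_max - t_min = 2.2 - 0.97 = 1.230
L(8,3) = 222, L_eff = 222/255 = 0.870588
t(8,3) = 2.2 - 1.230·0.870588 = 1.129
Σt over all 8·12 pixels = 316083/2125 ≈ 148.7449412
V = pitch²·Σt = 0.8²·316083/2125 = 95.197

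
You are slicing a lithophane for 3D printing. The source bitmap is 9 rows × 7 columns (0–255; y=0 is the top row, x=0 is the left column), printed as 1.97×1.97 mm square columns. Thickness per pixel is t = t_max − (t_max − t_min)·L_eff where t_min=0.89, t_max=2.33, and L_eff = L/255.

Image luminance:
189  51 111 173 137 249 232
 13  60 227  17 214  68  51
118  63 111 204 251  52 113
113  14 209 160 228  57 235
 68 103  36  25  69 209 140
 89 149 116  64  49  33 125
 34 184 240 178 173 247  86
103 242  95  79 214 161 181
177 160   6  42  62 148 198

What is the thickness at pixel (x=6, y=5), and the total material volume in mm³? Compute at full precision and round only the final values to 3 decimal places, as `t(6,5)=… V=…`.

span = t_max - t_min = 2.33 - 0.89 = 1.440
L(6,5) = 125, L_eff = 125/255 = 0.490196
t(6,5) = 2.33 - 1.440·0.490196 = 1.624
Σt over all 9·7 pixels = 34539/340 ≈ 101.5852941
V = pitch²·Σt = 1.97²·34539/340 = 394.242

t(6,5)=1.624 V=394.242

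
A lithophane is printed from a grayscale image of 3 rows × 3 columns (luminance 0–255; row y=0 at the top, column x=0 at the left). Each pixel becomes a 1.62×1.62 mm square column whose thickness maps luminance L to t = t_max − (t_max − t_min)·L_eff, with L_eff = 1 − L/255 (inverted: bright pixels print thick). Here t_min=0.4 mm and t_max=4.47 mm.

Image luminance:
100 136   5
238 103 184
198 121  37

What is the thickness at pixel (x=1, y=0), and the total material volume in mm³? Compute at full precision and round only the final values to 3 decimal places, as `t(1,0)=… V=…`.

span = t_max - t_min = 4.47 - 0.4 = 4.070
L(1,0) = 136, L_eff = 1 - 136/255 = 0.466667 (inverted)
t(1,0) = 4.47 - 4.070·0.466667 = 2.571
Σt over all 3·3 pixels = 21.508
V = pitch²·Σt = 1.62²·21.508 = 56.446

t(1,0)=2.571 V=56.446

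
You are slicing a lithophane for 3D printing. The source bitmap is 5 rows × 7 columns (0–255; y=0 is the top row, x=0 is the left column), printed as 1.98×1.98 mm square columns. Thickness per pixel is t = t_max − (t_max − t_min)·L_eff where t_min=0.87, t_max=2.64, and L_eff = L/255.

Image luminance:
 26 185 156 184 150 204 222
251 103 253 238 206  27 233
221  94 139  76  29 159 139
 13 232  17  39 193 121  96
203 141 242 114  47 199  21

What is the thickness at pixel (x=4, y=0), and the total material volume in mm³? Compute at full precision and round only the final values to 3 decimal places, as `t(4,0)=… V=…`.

span = t_max - t_min = 2.64 - 0.87 = 1.770
L(4,0) = 150, L_eff = 150/255 = 0.588235
t(4,0) = 2.64 - 1.770·0.588235 = 1.599
Σt over all 5·7 pixels = 491993/8500 ≈ 57.8815294
V = pitch²·Σt = 1.98²·491993/8500 = 226.919

t(4,0)=1.599 V=226.919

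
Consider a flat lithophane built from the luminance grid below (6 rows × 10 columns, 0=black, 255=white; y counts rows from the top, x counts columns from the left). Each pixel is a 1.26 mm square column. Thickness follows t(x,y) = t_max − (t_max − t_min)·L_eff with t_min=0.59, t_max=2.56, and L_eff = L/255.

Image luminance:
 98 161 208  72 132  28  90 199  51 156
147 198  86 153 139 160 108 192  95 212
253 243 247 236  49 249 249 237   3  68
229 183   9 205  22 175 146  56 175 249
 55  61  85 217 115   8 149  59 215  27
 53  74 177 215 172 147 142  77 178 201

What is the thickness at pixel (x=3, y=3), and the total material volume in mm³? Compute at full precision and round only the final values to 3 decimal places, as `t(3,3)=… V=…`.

t(3,3)=0.976 V=140.891

span = t_max - t_min = 2.56 - 0.59 = 1.970
L(3,3) = 205, L_eff = 205/255 = 0.803922
t(3,3) = 2.56 - 1.970·0.803922 = 0.976
Σt over all 6·10 pixels = 452597/5100 ≈ 88.7445098
V = pitch²·Σt = 1.26²·452597/5100 = 140.891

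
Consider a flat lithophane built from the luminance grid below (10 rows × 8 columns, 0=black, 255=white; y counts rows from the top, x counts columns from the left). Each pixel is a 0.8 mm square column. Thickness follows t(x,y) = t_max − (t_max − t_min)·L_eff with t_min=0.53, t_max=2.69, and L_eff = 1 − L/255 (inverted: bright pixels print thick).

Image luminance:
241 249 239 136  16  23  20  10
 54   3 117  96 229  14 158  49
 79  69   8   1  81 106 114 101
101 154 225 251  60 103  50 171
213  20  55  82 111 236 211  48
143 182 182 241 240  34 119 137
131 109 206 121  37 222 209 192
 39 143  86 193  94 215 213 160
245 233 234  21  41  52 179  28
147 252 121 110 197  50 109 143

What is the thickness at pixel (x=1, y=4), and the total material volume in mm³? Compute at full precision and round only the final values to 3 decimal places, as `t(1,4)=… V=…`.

t(1,4)=0.699 V=81.966

span = t_max - t_min = 2.69 - 0.53 = 2.160
L(1,4) = 20, L_eff = 1 - 20/255 = 0.921569 (inverted)
t(1,4) = 2.69 - 2.160·0.921569 = 0.699
Σt over all 10·8 pixels = 272152/2125 ≈ 128.0715294
V = pitch²·Σt = 0.8²·272152/2125 = 81.966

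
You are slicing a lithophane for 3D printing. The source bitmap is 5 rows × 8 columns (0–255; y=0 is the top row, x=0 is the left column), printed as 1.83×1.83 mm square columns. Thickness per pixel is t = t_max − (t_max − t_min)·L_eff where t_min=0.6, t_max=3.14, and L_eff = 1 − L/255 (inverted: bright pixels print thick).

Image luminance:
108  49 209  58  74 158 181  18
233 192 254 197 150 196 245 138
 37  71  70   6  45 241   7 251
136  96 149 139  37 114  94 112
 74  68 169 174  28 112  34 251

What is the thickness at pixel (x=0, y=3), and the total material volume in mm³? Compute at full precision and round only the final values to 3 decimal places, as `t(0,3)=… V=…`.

span = t_max - t_min = 3.14 - 0.6 = 2.540
L(0,3) = 136, L_eff = 1 - 136/255 = 0.466667 (inverted)
t(0,3) = 3.14 - 2.540·0.466667 = 1.955
Σt over all 5·8 pixels = 37513/510 ≈ 73.5549020
V = pitch²·Σt = 1.83²·37513/510 = 246.328

t(0,3)=1.955 V=246.328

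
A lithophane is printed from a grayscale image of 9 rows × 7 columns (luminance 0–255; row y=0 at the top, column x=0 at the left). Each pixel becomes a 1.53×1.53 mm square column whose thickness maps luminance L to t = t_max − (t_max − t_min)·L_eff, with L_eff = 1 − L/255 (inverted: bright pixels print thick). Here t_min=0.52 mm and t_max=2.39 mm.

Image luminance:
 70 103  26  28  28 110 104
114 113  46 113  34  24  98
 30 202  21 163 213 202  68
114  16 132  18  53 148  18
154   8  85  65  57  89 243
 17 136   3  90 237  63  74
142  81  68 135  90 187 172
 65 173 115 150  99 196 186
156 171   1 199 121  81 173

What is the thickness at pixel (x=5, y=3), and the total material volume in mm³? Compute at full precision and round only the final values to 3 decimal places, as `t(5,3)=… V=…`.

t(5,3)=1.605 V=188.116

span = t_max - t_min = 2.39 - 0.52 = 1.870
L(5,3) = 148, L_eff = 1 - 148/255 = 0.419608 (inverted)
t(5,3) = 2.39 - 1.870·0.419608 = 1.605
Σt over all 9·7 pixels = 120541/1500 ≈ 80.3606667
V = pitch²·Σt = 1.53²·120541/1500 = 188.116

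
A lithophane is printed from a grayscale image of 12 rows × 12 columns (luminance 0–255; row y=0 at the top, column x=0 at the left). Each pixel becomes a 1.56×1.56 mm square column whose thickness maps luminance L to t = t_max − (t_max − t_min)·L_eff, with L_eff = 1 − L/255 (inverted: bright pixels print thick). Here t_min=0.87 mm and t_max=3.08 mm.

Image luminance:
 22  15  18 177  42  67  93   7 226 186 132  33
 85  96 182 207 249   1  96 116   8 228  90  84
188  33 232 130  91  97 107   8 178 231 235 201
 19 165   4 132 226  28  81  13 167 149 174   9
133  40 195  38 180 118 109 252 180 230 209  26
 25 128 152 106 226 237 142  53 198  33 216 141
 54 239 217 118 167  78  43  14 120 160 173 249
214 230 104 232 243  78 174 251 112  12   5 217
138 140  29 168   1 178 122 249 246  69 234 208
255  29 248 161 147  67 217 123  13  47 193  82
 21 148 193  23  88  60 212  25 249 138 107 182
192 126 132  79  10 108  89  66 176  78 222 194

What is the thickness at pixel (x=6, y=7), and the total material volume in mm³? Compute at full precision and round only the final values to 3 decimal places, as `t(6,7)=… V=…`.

span = t_max - t_min = 3.08 - 0.87 = 2.210
L(6,7) = 174, L_eff = 1 - 174/255 = 0.317647 (inverted)
t(6,7) = 3.08 - 2.210·0.317647 = 2.378
Σt over all 12·12 pixels = 428563/1500 ≈ 285.7086667
V = pitch²·Σt = 1.56²·428563/1500 = 695.301

t(6,7)=2.378 V=695.301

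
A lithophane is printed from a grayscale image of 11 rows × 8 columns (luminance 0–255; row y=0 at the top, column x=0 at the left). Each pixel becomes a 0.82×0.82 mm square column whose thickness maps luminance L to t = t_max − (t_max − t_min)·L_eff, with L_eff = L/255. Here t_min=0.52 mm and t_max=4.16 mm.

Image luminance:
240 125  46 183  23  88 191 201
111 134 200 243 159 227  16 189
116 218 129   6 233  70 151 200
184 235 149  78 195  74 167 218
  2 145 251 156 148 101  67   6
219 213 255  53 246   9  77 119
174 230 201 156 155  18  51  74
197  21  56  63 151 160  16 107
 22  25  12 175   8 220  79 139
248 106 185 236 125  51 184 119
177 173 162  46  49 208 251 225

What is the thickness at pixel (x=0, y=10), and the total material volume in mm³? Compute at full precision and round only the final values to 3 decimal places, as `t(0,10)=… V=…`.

t(0,10)=1.633 V=131.732

span = t_max - t_min = 4.16 - 0.52 = 3.640
L(0,10) = 177, L_eff = 177/255 = 0.694118
t(0,10) = 4.16 - 3.640·0.694118 = 1.633
Σt over all 11·8 pixels = 1248949/6375 ≈ 195.9135686
V = pitch²·Σt = 0.82²·1248949/6375 = 131.732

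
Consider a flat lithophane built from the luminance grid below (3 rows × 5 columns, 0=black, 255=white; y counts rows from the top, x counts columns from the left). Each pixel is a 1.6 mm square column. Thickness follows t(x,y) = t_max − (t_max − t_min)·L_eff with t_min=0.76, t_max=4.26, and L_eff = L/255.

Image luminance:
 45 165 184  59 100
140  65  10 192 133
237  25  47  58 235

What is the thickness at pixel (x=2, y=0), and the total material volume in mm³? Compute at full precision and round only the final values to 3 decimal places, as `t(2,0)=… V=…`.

t(2,0)=1.735 V=104.026

span = t_max - t_min = 4.26 - 0.76 = 3.500
L(2,0) = 184, L_eff = 184/255 = 0.721569
t(2,0) = 4.26 - 3.500·0.721569 = 1.735
Σt over all 3·5 pixels = 3454/85 ≈ 40.6352941
V = pitch²·Σt = 1.6²·3454/85 = 104.026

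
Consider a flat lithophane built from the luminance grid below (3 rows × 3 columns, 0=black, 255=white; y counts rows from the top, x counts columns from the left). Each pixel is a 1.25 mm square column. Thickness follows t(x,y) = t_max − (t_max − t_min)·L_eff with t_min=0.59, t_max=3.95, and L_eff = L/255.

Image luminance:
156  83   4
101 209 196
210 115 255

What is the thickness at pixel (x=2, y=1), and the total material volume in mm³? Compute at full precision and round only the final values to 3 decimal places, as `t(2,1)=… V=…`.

t(2,1)=1.367 V=28.185

span = t_max - t_min = 3.95 - 0.59 = 3.360
L(2,1) = 196, L_eff = 196/255 = 0.768627
t(2,1) = 3.95 - 3.360·0.768627 = 1.367
Σt over all 3·3 pixels = 153327/8500 ≈ 18.0384706
V = pitch²·Σt = 1.25²·153327/8500 = 28.185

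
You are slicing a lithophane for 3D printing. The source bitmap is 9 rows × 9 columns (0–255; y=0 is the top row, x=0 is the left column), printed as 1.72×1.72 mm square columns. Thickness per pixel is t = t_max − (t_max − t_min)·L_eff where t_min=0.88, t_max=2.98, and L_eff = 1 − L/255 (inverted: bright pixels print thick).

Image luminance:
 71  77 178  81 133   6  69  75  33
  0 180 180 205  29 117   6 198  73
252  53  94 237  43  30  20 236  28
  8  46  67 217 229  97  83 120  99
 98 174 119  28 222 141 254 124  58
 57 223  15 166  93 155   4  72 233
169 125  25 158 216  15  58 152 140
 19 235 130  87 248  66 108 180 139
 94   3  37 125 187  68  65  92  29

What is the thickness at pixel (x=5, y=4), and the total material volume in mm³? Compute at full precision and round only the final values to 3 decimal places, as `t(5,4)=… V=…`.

t(5,4)=2.041 V=427.123

span = t_max - t_min = 2.98 - 0.88 = 2.100
L(5,4) = 141, L_eff = 1 - 141/255 = 0.447059 (inverted)
t(5,4) = 2.98 - 2.100·0.447059 = 2.041
Σt over all 9·9 pixels = 12272/85 ≈ 144.3764706
V = pitch²·Σt = 1.72²·12272/85 = 427.123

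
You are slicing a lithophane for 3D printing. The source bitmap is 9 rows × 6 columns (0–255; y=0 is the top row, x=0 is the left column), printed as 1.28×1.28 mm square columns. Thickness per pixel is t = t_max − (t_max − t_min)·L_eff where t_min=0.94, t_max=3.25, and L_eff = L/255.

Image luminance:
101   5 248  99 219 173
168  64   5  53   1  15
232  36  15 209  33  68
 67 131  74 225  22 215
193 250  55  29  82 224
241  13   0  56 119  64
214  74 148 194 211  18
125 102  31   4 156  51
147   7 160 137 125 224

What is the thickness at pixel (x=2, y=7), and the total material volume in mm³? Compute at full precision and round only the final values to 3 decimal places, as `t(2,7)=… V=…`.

span = t_max - t_min = 3.25 - 0.94 = 2.310
L(2,7) = 31, L_eff = 31/255 = 0.121569
t(2,7) = 3.25 - 2.310·0.121569 = 2.969
Σt over all 9·6 pixels = 517493/4250 ≈ 121.7630588
V = pitch²·Σt = 1.28²·517493/4250 = 199.497

t(2,7)=2.969 V=199.497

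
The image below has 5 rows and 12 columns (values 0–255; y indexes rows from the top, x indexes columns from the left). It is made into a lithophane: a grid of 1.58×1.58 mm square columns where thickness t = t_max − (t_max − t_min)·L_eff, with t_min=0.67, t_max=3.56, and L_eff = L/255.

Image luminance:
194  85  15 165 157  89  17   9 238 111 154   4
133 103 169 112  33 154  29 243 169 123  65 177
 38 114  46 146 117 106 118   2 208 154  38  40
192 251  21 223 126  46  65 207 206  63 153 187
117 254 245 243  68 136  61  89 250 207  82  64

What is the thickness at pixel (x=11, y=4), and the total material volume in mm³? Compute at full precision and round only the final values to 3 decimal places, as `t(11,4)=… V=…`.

t(11,4)=2.835 V=322.989

span = t_max - t_min = 3.56 - 0.67 = 2.890
L(11,4) = 64, L_eff = 64/255 = 0.250980
t(11,4) = 3.56 - 2.890·0.250980 = 2.835
Σt over all 5·12 pixels = 129.382
V = pitch²·Σt = 1.58²·129.382 = 322.989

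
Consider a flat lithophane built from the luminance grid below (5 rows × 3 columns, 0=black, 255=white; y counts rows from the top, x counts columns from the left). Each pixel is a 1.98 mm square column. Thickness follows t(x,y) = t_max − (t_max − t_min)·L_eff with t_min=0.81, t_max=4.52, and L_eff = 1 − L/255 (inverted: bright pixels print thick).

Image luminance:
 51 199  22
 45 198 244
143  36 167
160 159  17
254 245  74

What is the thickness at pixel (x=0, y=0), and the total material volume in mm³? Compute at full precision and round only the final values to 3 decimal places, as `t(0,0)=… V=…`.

span = t_max - t_min = 4.52 - 0.81 = 3.710
L(0,0) = 51, L_eff = 1 - 51/255 = 0.800000 (inverted)
t(0,0) = 4.52 - 3.710·0.800000 = 1.552
Σt over all 5·3 pixels = 1057019/25500 ≈ 41.4517255
V = pitch²·Σt = 1.98²·1057019/25500 = 162.507

t(0,0)=1.552 V=162.507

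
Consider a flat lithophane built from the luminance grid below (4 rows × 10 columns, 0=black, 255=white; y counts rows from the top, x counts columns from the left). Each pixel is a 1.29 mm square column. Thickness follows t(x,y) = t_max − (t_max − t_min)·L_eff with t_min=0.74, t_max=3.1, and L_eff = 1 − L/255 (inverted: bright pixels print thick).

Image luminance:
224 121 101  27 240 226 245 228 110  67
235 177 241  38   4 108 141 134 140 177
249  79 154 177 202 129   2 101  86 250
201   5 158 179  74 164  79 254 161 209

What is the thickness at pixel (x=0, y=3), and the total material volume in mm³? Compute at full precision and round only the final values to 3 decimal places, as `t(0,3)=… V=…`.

span = t_max - t_min = 3.1 - 0.74 = 2.360
L(0,3) = 201, L_eff = 1 - 201/255 = 0.211765 (inverted)
t(0,3) = 3.1 - 2.360·0.211765 = 2.600
Σt over all 4·10 pixels = 536623/6375 ≈ 84.1761569
V = pitch²·Σt = 1.29²·536623/6375 = 140.078

t(0,3)=2.600 V=140.078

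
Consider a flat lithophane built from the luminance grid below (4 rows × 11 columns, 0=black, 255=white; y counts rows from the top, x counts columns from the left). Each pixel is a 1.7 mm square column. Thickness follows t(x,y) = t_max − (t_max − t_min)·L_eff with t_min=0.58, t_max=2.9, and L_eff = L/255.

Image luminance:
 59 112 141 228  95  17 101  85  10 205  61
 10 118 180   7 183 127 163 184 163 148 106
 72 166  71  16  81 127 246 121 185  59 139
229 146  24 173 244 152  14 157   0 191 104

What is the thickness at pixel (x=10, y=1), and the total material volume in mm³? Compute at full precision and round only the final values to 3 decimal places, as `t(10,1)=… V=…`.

span = t_max - t_min = 2.9 - 0.58 = 2.320
L(10,1) = 106, L_eff = 106/255 = 0.415686
t(10,1) = 2.9 - 2.320·0.415686 = 1.936
Σt over all 4·11 pixels = 34046/425 ≈ 80.1082353
V = pitch²·Σt = 1.7²·34046/425 = 231.513

t(10,1)=1.936 V=231.513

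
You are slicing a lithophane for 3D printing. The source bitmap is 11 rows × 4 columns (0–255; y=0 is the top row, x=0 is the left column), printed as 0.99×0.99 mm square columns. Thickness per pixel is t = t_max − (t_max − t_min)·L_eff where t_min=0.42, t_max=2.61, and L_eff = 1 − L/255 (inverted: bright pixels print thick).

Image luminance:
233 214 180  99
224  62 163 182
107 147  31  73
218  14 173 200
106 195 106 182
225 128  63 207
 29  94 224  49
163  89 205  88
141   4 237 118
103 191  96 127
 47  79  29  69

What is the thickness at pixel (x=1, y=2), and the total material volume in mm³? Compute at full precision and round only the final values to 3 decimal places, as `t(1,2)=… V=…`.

t(1,2)=1.682 V=66.209

span = t_max - t_min = 2.61 - 0.42 = 2.190
L(1,2) = 147, L_eff = 1 - 147/255 = 0.423529 (inverted)
t(1,2) = 2.61 - 2.190·0.423529 = 1.682
Σt over all 11·4 pixels = 287101/4250 ≈ 67.5531765
V = pitch²·Σt = 0.99²·287101/4250 = 66.209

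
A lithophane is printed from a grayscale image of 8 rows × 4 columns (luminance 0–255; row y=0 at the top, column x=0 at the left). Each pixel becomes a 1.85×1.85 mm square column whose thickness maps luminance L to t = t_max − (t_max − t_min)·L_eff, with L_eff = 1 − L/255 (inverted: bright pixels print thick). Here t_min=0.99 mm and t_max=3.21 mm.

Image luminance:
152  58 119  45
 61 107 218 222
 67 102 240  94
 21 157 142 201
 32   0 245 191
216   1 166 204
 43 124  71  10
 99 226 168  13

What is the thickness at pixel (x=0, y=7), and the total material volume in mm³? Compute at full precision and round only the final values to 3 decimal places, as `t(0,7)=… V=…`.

t(0,7)=1.852 V=222.096

span = t_max - t_min = 3.21 - 0.99 = 2.220
L(0,7) = 99, L_eff = 1 - 99/255 = 0.611765 (inverted)
t(0,7) = 3.21 - 2.220·0.611765 = 1.852
Σt over all 8·4 pixels = 55159/850 ≈ 64.8929412
V = pitch²·Σt = 1.85²·55159/850 = 222.096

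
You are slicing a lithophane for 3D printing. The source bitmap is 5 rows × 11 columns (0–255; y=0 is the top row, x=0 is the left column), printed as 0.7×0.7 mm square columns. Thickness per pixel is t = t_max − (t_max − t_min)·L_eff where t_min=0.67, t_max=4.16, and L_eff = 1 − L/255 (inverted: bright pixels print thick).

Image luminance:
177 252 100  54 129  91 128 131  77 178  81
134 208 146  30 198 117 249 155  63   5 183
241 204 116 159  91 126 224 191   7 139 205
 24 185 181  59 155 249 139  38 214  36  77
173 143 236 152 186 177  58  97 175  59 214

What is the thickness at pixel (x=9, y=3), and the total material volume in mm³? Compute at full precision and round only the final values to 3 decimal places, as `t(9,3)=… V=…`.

t(9,3)=1.163 V=69.131

span = t_max - t_min = 4.16 - 0.67 = 3.490
L(9,3) = 36, L_eff = 1 - 36/255 = 0.858824 (inverted)
t(9,3) = 4.16 - 3.490·0.858824 = 1.163
Σt over all 5·11 pixels = 211627/1500 ≈ 141.0846667
V = pitch²·Σt = 0.7²·211627/1500 = 69.131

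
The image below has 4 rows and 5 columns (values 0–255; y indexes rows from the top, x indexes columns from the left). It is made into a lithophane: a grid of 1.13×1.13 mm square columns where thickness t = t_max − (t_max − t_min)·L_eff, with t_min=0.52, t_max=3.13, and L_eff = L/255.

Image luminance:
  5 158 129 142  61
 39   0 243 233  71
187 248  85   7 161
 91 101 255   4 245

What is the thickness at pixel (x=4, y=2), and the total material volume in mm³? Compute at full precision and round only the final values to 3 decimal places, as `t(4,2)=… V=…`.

span = t_max - t_min = 3.13 - 0.52 = 2.610
L(4,2) = 161, L_eff = 161/255 = 0.631373
t(4,2) = 3.13 - 2.610·0.631373 = 1.482
Σt over all 4·5 pixels = 37.37
V = pitch²·Σt = 1.13²·37.37 = 47.718

t(4,2)=1.482 V=47.718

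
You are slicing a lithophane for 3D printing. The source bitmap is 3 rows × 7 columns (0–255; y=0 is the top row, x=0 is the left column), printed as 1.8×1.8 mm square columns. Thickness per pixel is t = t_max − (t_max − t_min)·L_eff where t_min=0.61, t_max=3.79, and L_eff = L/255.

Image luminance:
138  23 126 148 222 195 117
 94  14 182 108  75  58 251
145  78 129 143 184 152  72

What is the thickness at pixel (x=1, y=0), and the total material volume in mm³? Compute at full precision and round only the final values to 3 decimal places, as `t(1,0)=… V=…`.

span = t_max - t_min = 3.79 - 0.61 = 3.180
L(1,0) = 23, L_eff = 23/255 = 0.090196
t(1,0) = 3.79 - 3.180·0.090196 = 3.503
Σt over all 3·7 pixels = 395191/8500 ≈ 46.4930588
V = pitch²·Σt = 1.8²·395191/8500 = 150.638

t(1,0)=3.503 V=150.638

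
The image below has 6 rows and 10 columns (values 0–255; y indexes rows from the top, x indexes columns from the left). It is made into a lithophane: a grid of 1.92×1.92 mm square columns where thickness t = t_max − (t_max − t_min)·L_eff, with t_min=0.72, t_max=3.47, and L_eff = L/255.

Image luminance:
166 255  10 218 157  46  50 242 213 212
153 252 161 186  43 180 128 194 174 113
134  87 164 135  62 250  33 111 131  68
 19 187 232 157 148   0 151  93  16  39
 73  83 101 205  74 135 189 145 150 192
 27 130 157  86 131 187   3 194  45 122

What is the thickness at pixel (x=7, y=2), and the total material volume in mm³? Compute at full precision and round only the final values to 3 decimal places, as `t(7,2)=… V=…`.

t(7,2)=2.273 V=457.457

span = t_max - t_min = 3.47 - 0.72 = 2.750
L(7,2) = 111, L_eff = 111/255 = 0.435294
t(7,2) = 3.47 - 2.750·0.435294 = 2.273
Σt over all 6·10 pixels = 25315/204 ≈ 124.0931373
V = pitch²·Σt = 1.92²·25315/204 = 457.457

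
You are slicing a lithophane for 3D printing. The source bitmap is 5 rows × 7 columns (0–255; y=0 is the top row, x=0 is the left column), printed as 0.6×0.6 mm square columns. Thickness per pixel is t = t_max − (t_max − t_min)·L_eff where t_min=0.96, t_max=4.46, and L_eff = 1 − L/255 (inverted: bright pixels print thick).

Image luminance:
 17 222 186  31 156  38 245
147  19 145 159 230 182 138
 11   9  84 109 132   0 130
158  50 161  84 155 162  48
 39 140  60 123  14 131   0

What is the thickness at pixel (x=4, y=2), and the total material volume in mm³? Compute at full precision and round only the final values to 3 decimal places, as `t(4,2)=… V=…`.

span = t_max - t_min = 4.46 - 0.96 = 3.500
L(4,2) = 132, L_eff = 1 - 132/255 = 0.482353 (inverted)
t(4,2) = 4.46 - 3.500·0.482353 = 2.772
Σt over all 5·7 pixels = 43141/510 ≈ 84.5901961
V = pitch²·Σt = 0.6²·43141/510 = 30.452

t(4,2)=2.772 V=30.452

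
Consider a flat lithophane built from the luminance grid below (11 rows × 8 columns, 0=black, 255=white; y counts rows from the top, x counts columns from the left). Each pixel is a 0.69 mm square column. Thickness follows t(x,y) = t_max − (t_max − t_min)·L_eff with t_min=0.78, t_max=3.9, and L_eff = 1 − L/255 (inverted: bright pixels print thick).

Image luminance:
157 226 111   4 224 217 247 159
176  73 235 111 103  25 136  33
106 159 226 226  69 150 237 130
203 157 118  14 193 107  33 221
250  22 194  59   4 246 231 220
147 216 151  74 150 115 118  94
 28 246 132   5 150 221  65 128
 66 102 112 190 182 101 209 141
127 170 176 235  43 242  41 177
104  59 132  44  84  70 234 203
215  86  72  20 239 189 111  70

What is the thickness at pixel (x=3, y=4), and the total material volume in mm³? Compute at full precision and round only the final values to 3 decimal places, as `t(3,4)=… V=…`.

t(3,4)=1.502 V=103.153

span = t_max - t_min = 3.9 - 0.78 = 3.120
L(3,4) = 59, L_eff = 1 - 59/255 = 0.768627 (inverted)
t(3,4) = 3.9 - 3.120·0.768627 = 1.502
Σt over all 11·8 pixels = 460408/2125 ≈ 216.6625882
V = pitch²·Σt = 0.69²·460408/2125 = 103.153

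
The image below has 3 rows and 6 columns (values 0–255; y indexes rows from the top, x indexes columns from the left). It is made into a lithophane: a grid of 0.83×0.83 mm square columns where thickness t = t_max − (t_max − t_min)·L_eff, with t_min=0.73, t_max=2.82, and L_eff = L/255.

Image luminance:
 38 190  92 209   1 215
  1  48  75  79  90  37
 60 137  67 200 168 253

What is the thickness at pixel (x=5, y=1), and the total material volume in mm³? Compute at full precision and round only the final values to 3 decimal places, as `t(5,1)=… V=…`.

t(5,1)=2.517 V=23.902

span = t_max - t_min = 2.82 - 0.73 = 2.090
L(5,1) = 37, L_eff = 37/255 = 0.145098
t(5,1) = 2.82 - 2.090·0.145098 = 2.517
Σt over all 3·6 pixels = 44237/1275 ≈ 34.6956863
V = pitch²·Σt = 0.83²·44237/1275 = 23.902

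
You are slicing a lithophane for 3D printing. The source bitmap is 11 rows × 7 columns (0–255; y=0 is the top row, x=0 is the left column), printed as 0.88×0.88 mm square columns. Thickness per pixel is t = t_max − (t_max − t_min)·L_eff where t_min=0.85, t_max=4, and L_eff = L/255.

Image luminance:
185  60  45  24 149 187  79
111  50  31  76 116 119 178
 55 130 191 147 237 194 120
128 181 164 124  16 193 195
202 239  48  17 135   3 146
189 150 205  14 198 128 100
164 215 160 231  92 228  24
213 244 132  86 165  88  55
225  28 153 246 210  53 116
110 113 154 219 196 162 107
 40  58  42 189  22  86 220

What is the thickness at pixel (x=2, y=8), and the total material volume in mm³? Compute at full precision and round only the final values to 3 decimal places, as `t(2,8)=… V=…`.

span = t_max - t_min = 4 - 0.85 = 3.150
L(2,8) = 153, L_eff = 153/255 = 0.600000
t(2,8) = 4 - 3.150·0.600000 = 2.110
Σt over all 11·7 pixels = 62279/340 ≈ 183.1735294
V = pitch²·Σt = 0.88²·62279/340 = 141.850

t(2,8)=2.110 V=141.850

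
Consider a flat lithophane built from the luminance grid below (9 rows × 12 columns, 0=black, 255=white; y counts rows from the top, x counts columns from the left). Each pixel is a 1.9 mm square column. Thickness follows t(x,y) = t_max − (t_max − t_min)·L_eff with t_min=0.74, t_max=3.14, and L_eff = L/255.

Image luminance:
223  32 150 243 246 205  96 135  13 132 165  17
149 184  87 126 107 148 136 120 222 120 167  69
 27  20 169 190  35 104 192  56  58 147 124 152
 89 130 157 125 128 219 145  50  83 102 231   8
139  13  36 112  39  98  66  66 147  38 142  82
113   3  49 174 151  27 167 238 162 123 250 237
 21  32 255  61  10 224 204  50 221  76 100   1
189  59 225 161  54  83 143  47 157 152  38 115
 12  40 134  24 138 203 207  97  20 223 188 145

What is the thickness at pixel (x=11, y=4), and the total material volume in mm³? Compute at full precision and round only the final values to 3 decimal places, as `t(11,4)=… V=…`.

t(11,4)=2.368 V=788.849

span = t_max - t_min = 3.14 - 0.74 = 2.400
L(11,4) = 82, L_eff = 82/255 = 0.321569
t(11,4) = 3.14 - 2.400·0.321569 = 2.368
Σt over all 9·12 pixels = 18574/85 ≈ 218.5176471
V = pitch²·Σt = 1.9²·18574/85 = 788.849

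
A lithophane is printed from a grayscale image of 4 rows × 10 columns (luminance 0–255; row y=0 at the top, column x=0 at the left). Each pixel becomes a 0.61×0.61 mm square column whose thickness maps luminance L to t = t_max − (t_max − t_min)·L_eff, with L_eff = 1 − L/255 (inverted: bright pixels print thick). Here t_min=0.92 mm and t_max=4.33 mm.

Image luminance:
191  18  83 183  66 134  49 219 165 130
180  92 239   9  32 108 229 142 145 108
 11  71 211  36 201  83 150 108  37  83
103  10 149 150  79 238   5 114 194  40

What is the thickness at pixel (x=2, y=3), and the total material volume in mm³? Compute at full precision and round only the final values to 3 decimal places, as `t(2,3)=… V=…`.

span = t_max - t_min = 4.33 - 0.92 = 3.410
L(2,3) = 149, L_eff = 1 - 149/255 = 0.415686 (inverted)
t(2,3) = 4.33 - 3.410·0.415686 = 2.913
Σt over all 4·10 pixels = 501059/5100 ≈ 98.2468627
V = pitch²·Σt = 0.61²·501059/5100 = 36.558

t(2,3)=2.913 V=36.558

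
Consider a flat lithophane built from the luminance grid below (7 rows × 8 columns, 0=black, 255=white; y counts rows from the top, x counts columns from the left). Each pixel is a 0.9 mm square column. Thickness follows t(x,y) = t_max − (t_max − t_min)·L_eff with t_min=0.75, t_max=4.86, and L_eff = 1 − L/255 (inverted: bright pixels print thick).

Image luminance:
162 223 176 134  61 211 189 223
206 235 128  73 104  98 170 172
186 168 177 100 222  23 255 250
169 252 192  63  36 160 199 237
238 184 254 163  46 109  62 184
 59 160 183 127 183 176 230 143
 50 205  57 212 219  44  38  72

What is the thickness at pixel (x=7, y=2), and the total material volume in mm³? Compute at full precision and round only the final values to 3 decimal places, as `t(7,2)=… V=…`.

t(7,2)=4.779 V=146.974

span = t_max - t_min = 4.86 - 0.75 = 4.110
L(7,2) = 250, L_eff = 1 - 250/255 = 0.019608 (inverted)
t(7,2) = 4.86 - 4.110·0.019608 = 4.779
Σt over all 7·8 pixels = 385581/2125 ≈ 181.4498824
V = pitch²·Σt = 0.9²·385581/2125 = 146.974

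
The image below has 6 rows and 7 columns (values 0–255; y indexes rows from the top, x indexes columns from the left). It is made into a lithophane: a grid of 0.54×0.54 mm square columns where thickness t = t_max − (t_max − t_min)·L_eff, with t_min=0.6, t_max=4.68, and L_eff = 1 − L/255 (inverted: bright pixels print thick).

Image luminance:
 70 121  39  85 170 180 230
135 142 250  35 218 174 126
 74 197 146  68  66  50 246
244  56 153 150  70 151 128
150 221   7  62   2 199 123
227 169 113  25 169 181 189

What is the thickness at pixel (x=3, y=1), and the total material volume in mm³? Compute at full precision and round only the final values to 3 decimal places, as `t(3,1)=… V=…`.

span = t_max - t_min = 4.68 - 0.6 = 4.080
L(3,1) = 35, L_eff = 1 - 35/255 = 0.862745 (inverted)
t(3,1) = 4.68 - 4.080·0.862745 = 1.160
Σt over all 6·7 pixels = 114.976
V = pitch²·Σt = 0.54²·114.976 = 33.527

t(3,1)=1.160 V=33.527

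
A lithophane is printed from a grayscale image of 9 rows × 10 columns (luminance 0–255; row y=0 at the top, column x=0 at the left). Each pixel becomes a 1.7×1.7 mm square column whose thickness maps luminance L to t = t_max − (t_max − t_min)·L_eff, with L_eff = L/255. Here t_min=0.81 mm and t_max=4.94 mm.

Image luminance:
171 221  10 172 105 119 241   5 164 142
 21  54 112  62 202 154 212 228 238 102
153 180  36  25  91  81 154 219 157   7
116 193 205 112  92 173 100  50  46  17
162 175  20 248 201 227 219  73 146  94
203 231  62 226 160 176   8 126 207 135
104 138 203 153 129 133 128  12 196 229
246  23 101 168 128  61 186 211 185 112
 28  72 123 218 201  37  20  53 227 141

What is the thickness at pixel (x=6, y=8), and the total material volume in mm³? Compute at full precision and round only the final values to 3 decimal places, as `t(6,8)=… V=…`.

t(6,8)=4.616 V=722.886

span = t_max - t_min = 4.94 - 0.81 = 4.130
L(6,8) = 20, L_eff = 20/255 = 0.078431
t(6,8) = 4.94 - 4.130·0.078431 = 4.616
Σt over all 9·10 pixels = 6378409/25500 ≈ 250.1336863
V = pitch²·Σt = 1.7²·6378409/25500 = 722.886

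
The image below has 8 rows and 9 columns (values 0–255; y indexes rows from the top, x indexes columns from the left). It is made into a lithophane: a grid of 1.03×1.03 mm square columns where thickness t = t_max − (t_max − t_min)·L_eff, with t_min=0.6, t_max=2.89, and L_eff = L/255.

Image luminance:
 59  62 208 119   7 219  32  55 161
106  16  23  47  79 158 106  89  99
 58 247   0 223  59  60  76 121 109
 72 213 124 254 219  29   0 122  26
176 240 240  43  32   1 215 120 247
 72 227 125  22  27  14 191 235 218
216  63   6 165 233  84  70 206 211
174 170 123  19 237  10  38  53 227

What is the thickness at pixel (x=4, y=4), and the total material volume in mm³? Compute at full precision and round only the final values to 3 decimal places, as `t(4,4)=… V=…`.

span = t_max - t_min = 2.89 - 0.6 = 2.290
L(4,4) = 32, L_eff = 32/255 = 0.125490
t(4,4) = 2.89 - 2.290·0.125490 = 2.603
Σt over all 8·9 pixels = 3380837/25500 ≈ 132.5818431
V = pitch²·Σt = 1.03²·3380837/25500 = 140.656

t(4,4)=2.603 V=140.656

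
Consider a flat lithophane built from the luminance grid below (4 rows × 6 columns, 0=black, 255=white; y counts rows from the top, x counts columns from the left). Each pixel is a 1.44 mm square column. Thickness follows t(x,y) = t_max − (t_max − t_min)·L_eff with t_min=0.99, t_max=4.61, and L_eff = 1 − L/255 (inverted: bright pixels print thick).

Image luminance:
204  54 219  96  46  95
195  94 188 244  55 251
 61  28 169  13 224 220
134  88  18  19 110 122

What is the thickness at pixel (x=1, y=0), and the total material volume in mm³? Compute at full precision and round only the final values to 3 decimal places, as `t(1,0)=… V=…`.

span = t_max - t_min = 4.61 - 0.99 = 3.620
L(1,0) = 54, L_eff = 1 - 54/255 = 0.788235 (inverted)
t(1,0) = 4.61 - 3.620·0.788235 = 1.757
Σt over all 4·6 pixels = 836347/12750 ≈ 65.5958431
V = pitch²·Σt = 1.44²·836347/12750 = 136.020

t(1,0)=1.757 V=136.020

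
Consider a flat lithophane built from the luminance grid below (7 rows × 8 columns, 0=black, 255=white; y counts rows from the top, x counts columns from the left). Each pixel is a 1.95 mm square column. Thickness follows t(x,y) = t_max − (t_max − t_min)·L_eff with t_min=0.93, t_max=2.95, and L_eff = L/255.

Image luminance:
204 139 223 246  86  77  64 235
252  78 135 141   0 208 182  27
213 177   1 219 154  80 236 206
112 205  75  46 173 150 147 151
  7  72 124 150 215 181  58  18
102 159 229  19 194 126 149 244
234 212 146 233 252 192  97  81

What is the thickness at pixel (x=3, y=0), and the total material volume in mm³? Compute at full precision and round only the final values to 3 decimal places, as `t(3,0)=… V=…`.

t(3,0)=1.001 V=383.102

span = t_max - t_min = 2.95 - 0.93 = 2.020
L(3,0) = 246, L_eff = 246/255 = 0.964706
t(3,0) = 2.95 - 2.020·0.964706 = 1.001
Σt over all 7·8 pixels = 214094/2125 ≈ 100.7501176
V = pitch²·Σt = 1.95²·214094/2125 = 383.102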